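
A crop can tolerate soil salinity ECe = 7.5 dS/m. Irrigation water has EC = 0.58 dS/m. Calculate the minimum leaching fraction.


LR = ECiw / (5*ECe - ECiw)
LR = 0.58 / (5*7.5 - 0.58)
LR = 0.58 / 36.9200

0.0157


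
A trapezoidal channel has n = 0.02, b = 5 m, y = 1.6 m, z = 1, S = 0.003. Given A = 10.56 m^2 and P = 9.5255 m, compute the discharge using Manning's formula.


R = A/P = 10.56/9.5255 = 1.108603
Q = (1/0.02) * 10.56 * 1.108603^(2/3) * 0.003^0.5

30.9774 m^3/s


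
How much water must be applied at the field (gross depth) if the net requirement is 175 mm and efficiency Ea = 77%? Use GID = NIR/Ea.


Ea = 77% = 0.77
GID = NIR / Ea = 175 / 0.77 = 227.2727 mm

227.2727 mm


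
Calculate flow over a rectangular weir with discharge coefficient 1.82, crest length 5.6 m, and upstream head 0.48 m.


Q = C * L * H^(3/2) = 1.82 * 5.6 * 0.48^1.5 = 1.82 * 5.6 * 0.332554

3.3894 m^3/s


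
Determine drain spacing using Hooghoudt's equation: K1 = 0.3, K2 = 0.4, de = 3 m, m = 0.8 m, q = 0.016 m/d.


S^2 = 8*K2*de*m/q + 4*K1*m^2/q
S^2 = 8*0.4*3*0.8/0.016 + 4*0.3*0.8^2/0.016
S = sqrt(528.0000)

22.9783 m


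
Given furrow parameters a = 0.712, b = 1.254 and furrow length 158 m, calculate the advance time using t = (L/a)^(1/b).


t = (L/a)^(1/b)
t = (158/0.712)^(1/1.254)
t = 221.910112^(1/1.254)

74.2942 min


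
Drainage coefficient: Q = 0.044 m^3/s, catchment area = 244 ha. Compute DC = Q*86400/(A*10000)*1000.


DC = Q * 86400 / (A * 10000) * 1000
DC = 0.044 * 86400 / (244 * 10000) * 1000
DC = 3801600.0000 / 2440000

1.5580 mm/day


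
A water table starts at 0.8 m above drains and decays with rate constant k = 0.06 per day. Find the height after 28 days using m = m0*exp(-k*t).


m = m0 * exp(-k*t)
m = 0.8 * exp(-0.06 * 28)
m = 0.8 * exp(-1.6800)

0.1491 m


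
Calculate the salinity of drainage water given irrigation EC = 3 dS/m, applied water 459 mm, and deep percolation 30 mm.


EC_dw = EC_iw * D_iw / D_dw
EC_dw = 3 * 459 / 30
EC_dw = 1377 / 30

45.9000 dS/m


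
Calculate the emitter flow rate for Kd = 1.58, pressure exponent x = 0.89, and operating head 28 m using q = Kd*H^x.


q = Kd * H^x = 1.58 * 28^0.89 = 1.58 * 19.407547

30.6639 L/h


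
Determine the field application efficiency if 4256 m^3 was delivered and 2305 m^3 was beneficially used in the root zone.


Ea = V_root / V_field * 100 = 2305 / 4256 * 100 = 54.1588%

54.1588 %


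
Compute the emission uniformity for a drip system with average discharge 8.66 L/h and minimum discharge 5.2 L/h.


EU = (q_min/q_avg)*100 = (5.2/8.66)*100 = 60.0462%

60.0462 %


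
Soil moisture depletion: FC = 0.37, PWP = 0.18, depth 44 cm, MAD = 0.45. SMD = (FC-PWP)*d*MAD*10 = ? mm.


SMD = (FC - PWP) * d * MAD * 10
SMD = (0.37 - 0.18) * 44 * 0.45 * 10
SMD = 0.1900 * 44 * 0.45 * 10

37.6200 mm


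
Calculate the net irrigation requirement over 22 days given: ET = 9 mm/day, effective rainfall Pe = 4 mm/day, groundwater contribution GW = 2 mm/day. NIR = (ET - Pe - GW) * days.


Daily deficit = ET - Pe - GW = 9 - 4 - 2 = 3 mm/day
NIR = 3 * 22 = 66 mm

66.0000 mm


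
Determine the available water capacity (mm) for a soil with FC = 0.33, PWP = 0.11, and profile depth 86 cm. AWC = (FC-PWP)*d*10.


AWC = (FC - PWP) * d * 10
AWC = (0.33 - 0.11) * 86 * 10
AWC = 0.2200 * 86 * 10

189.2000 mm


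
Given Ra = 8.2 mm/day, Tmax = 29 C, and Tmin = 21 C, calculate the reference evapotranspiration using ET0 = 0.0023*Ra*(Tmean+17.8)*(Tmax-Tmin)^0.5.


Tmean = (Tmax + Tmin)/2 = (29 + 21)/2 = 25.0
ET0 = 0.0023 * 8.2 * (25.0 + 17.8) * sqrt(29 - 21)
ET0 = 0.0023 * 8.2 * 42.8 * 2.828427

2.2831 mm/day


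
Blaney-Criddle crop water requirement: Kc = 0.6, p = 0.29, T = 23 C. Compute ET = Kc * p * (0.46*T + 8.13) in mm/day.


ET = Kc * p * (0.46*T + 8.13)
ET = 0.6 * 0.29 * (0.46*23 + 8.13)
ET = 0.6 * 0.29 * 18.7100

3.2555 mm/day


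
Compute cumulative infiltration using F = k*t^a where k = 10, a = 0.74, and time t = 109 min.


F = k * t^a = 10 * 109^0.74
F = 10 * 32.188120

321.8812 mm


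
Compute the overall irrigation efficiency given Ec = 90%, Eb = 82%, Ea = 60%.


Ec = 0.9, Eb = 0.82, Ea = 0.6
E = 0.9 * 0.82 * 0.6 * 100 = 44.2800%

44.2800 %


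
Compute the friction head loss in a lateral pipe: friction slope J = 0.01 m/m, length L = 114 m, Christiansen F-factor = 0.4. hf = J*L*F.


hf = J * L * F = 0.01 * 114 * 0.4 = 0.4560 m

0.4560 m


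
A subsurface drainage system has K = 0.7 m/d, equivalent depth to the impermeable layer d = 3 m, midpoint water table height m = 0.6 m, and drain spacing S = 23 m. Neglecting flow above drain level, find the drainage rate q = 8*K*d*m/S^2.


q = 8*K*d*m/S^2
q = 8*0.7*3*0.6/23^2
q = 10.0800 / 529

0.0191 m/d


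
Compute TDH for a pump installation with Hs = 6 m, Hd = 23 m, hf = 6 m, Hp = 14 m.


TDH = Hs + Hd + hf + Hp = 6 + 23 + 6 + 14 = 49

49 m


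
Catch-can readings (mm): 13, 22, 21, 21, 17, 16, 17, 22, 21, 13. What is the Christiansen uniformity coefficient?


mean = 18.300000 mm
MAD = 3.100000 mm
CU = (1 - 3.100000/18.300000)*100

83.0601 %


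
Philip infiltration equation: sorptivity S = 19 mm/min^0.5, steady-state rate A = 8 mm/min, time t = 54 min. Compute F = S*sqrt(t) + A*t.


F = S*sqrt(t) + A*t
F = 19*sqrt(54) + 8*54
F = 19*7.348469 + 432

571.6209 mm


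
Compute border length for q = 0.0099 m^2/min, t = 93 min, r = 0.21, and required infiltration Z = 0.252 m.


L = q*t/((1+r)*Z)
L = 0.0099*93/((1+0.21)*0.252)
L = 0.9207/0.30492

3.0195 m


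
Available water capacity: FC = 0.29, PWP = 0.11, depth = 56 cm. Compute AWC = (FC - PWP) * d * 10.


AWC = (FC - PWP) * d * 10
AWC = (0.29 - 0.11) * 56 * 10
AWC = 0.1800 * 56 * 10

100.8000 mm


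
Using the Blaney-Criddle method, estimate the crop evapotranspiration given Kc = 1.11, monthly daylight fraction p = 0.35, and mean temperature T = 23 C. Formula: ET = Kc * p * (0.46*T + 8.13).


ET = Kc * p * (0.46*T + 8.13)
ET = 1.11 * 0.35 * (0.46*23 + 8.13)
ET = 1.11 * 0.35 * 18.7100

7.2688 mm/day


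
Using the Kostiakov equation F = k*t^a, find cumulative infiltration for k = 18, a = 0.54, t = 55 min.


F = k * t^a = 18 * 55^0.54
F = 18 * 8.705543

156.6998 mm


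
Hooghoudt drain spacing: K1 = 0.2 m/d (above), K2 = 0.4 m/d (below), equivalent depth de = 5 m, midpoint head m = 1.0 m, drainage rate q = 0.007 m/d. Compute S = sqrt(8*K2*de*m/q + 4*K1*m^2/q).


S^2 = 8*K2*de*m/q + 4*K1*m^2/q
S^2 = 8*0.4*5*1.0/0.007 + 4*0.2*1.0^2/0.007
S = sqrt(2400.0000)

48.9898 m


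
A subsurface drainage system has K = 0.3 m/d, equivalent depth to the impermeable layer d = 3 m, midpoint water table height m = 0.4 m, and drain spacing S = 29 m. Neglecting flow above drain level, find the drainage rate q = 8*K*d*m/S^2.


q = 8*K*d*m/S^2
q = 8*0.3*3*0.4/29^2
q = 2.8800 / 841

0.0034 m/d


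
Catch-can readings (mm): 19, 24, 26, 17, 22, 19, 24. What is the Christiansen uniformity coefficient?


mean = 21.571429 mm
MAD = 2.775510 mm
CU = (1 - 2.775510/21.571429)*100

87.1334 %


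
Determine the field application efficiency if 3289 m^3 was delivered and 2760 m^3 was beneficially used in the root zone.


Ea = V_root / V_field * 100 = 2760 / 3289 * 100 = 83.9161%

83.9161 %


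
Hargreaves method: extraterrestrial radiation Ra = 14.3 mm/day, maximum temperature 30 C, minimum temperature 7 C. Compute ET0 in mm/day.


Tmean = (Tmax + Tmin)/2 = (30 + 7)/2 = 18.5
ET0 = 0.0023 * 14.3 * (18.5 + 17.8) * sqrt(30 - 7)
ET0 = 0.0023 * 14.3 * 36.3 * 4.795832

5.7258 mm/day


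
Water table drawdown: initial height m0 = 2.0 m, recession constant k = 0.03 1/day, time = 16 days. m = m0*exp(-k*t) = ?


m = m0 * exp(-k*t)
m = 2.0 * exp(-0.03 * 16)
m = 2.0 * exp(-0.4800)

1.2376 m


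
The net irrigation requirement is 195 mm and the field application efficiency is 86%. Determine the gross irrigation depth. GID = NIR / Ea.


Ea = 86% = 0.86
GID = NIR / Ea = 195 / 0.86 = 226.7442 mm

226.7442 mm


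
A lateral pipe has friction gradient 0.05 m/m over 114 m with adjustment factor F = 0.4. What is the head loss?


hf = J * L * F = 0.05 * 114 * 0.4 = 2.2800 m

2.2800 m


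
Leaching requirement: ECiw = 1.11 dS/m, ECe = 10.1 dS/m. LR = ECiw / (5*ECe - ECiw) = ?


LR = ECiw / (5*ECe - ECiw)
LR = 1.11 / (5*10.1 - 1.11)
LR = 1.11 / 49.3900

0.0225


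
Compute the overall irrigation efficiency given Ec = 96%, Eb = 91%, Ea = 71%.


Ec = 0.96, Eb = 0.91, Ea = 0.71
E = 0.96 * 0.91 * 0.71 * 100 = 62.0256%

62.0256 %


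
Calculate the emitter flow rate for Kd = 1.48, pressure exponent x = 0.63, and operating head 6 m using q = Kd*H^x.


q = Kd * H^x = 1.48 * 6^0.63 = 1.48 * 3.091970

4.5761 L/h


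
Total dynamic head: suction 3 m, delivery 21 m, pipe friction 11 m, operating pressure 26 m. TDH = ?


TDH = Hs + Hd + hf + Hp = 3 + 21 + 11 + 26 = 61

61 m


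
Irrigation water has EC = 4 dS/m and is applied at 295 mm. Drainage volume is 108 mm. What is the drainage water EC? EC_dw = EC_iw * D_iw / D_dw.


EC_dw = EC_iw * D_iw / D_dw
EC_dw = 4 * 295 / 108
EC_dw = 1180 / 108

10.9259 dS/m


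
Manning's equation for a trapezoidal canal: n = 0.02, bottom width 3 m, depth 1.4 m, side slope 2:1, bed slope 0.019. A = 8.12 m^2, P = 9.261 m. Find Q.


R = A/P = 8.12/9.261 = 0.876795
Q = (1/0.02) * 8.12 * 0.876795^(2/3) * 0.019^0.5

51.2666 m^3/s


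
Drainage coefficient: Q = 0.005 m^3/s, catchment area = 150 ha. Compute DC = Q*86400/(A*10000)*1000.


DC = Q * 86400 / (A * 10000) * 1000
DC = 0.005 * 86400 / (150 * 10000) * 1000
DC = 432000.0000 / 1500000

0.2880 mm/day


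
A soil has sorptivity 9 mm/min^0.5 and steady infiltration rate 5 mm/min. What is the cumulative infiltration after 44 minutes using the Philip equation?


F = S*sqrt(t) + A*t
F = 9*sqrt(44) + 5*44
F = 9*6.633250 + 220

279.6993 mm


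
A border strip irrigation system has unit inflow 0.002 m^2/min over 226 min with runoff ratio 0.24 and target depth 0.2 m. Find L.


L = q*t/((1+r)*Z)
L = 0.002*226/((1+0.24)*0.2)
L = 0.452/0.248

1.8226 m


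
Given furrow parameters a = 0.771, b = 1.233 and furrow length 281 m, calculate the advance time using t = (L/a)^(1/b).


t = (L/a)^(1/b)
t = (281/0.771)^(1/1.233)
t = 364.461738^(1/1.233)

119.5574 min


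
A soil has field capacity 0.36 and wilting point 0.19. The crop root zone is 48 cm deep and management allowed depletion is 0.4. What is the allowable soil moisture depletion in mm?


SMD = (FC - PWP) * d * MAD * 10
SMD = (0.36 - 0.19) * 48 * 0.4 * 10
SMD = 0.1700 * 48 * 0.4 * 10

32.6400 mm


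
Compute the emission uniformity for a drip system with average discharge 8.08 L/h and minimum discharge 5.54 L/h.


EU = (q_min/q_avg)*100 = (5.54/8.08)*100 = 68.5644%

68.5644 %


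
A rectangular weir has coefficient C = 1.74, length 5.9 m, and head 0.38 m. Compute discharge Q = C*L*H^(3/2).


Q = C * L * H^(3/2) = 1.74 * 5.9 * 0.38^1.5 = 1.74 * 5.9 * 0.234248

2.4048 m^3/s


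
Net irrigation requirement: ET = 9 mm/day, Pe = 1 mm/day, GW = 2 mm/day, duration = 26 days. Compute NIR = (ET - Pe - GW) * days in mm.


Daily deficit = ET - Pe - GW = 9 - 1 - 2 = 6 mm/day
NIR = 6 * 26 = 156 mm

156.0000 mm


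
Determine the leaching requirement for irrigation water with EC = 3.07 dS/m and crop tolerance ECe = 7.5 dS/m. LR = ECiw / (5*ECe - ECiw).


LR = ECiw / (5*ECe - ECiw)
LR = 3.07 / (5*7.5 - 3.07)
LR = 3.07 / 34.4300

0.0892


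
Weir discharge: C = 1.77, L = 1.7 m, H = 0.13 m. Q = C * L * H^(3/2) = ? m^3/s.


Q = C * L * H^(3/2) = 1.77 * 1.7 * 0.13^1.5 = 1.77 * 1.7 * 0.046872

0.1410 m^3/s


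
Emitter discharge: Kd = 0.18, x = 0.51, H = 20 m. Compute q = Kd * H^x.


q = Kd * H^x = 0.18 * 20^0.51 = 0.18 * 4.608136

0.8295 L/h


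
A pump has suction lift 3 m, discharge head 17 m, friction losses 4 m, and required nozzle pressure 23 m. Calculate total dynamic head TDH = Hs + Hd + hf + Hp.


TDH = Hs + Hd + hf + Hp = 3 + 17 + 4 + 23 = 47

47 m


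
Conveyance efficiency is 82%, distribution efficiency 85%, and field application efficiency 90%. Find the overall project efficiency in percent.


Ec = 0.82, Eb = 0.85, Ea = 0.9
E = 0.82 * 0.85 * 0.9 * 100 = 62.7300%

62.7300 %


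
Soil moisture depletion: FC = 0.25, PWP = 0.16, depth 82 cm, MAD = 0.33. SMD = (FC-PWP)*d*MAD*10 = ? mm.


SMD = (FC - PWP) * d * MAD * 10
SMD = (0.25 - 0.16) * 82 * 0.33 * 10
SMD = 0.0900 * 82 * 0.33 * 10

24.3540 mm


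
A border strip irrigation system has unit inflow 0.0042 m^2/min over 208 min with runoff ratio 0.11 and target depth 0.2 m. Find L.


L = q*t/((1+r)*Z)
L = 0.0042*208/((1+0.11)*0.2)
L = 0.8736/0.222

3.9351 m


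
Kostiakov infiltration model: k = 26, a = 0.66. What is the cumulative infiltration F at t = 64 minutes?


F = k * t^a = 26 * 64^0.66
F = 26 * 15.562479

404.6245 mm


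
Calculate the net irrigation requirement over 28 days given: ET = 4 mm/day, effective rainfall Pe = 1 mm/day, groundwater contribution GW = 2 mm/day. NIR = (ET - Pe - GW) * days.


Daily deficit = ET - Pe - GW = 4 - 1 - 2 = 1 mm/day
NIR = 1 * 28 = 28 mm

28.0000 mm


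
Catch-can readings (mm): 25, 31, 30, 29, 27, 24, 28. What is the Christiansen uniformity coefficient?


mean = 27.714286 mm
MAD = 2.040816 mm
CU = (1 - 2.040816/27.714286)*100

92.6362 %


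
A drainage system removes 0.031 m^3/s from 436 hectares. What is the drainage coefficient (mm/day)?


DC = Q * 86400 / (A * 10000) * 1000
DC = 0.031 * 86400 / (436 * 10000) * 1000
DC = 2678400.0000 / 4360000

0.6143 mm/day


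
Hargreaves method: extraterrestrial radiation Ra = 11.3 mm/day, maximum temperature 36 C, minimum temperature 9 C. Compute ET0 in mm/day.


Tmean = (Tmax + Tmin)/2 = (36 + 9)/2 = 22.5
ET0 = 0.0023 * 11.3 * (22.5 + 17.8) * sqrt(36 - 9)
ET0 = 0.0023 * 11.3 * 40.3 * 5.196152

5.4424 mm/day


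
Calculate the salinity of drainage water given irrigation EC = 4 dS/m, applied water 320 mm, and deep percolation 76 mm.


EC_dw = EC_iw * D_iw / D_dw
EC_dw = 4 * 320 / 76
EC_dw = 1280 / 76

16.8421 dS/m


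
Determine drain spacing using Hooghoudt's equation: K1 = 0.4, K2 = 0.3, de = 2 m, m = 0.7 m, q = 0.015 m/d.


S^2 = 8*K2*de*m/q + 4*K1*m^2/q
S^2 = 8*0.3*2*0.7/0.015 + 4*0.4*0.7^2/0.015
S = sqrt(276.2667)

16.6213 m


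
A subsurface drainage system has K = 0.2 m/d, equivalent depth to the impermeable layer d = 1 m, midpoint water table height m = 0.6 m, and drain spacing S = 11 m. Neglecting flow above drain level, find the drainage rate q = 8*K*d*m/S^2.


q = 8*K*d*m/S^2
q = 8*0.2*1*0.6/11^2
q = 0.9600 / 121

0.0079 m/d


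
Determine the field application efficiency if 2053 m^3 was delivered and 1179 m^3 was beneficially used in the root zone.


Ea = V_root / V_field * 100 = 1179 / 2053 * 100 = 57.4282%

57.4282 %


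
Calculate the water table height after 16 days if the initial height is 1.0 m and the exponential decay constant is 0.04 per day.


m = m0 * exp(-k*t)
m = 1.0 * exp(-0.04 * 16)
m = 1.0 * exp(-0.6400)

0.5273 m


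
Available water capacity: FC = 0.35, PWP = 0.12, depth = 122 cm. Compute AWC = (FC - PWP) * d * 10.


AWC = (FC - PWP) * d * 10
AWC = (0.35 - 0.12) * 122 * 10
AWC = 0.2300 * 122 * 10

280.6000 mm


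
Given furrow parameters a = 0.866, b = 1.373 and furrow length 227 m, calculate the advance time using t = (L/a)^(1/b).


t = (L/a)^(1/b)
t = (227/0.866)^(1/1.373)
t = 262.124711^(1/1.373)

57.7400 min


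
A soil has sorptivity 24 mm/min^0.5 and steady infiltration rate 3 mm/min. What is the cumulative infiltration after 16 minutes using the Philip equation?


F = S*sqrt(t) + A*t
F = 24*sqrt(16) + 3*16
F = 24*4.000000 + 48

144.0000 mm


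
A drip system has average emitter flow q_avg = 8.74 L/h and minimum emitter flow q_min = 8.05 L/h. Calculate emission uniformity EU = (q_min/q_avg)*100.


EU = (q_min/q_avg)*100 = (8.05/8.74)*100 = 92.1053%

92.1053 %


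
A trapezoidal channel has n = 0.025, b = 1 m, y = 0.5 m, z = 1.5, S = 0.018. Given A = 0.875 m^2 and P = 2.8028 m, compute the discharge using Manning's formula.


R = A/P = 0.875/2.8028 = 0.312188
Q = (1/0.025) * 0.875 * 0.312188^(2/3) * 0.018^0.5

2.1610 m^3/s


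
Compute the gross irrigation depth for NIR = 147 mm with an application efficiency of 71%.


Ea = 71% = 0.71
GID = NIR / Ea = 147 / 0.71 = 207.0423 mm

207.0423 mm


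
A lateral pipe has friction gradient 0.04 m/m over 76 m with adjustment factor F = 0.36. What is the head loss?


hf = J * L * F = 0.04 * 76 * 0.36 = 1.0944 m

1.0944 m


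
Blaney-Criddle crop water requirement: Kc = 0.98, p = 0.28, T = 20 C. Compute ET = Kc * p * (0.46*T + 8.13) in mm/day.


ET = Kc * p * (0.46*T + 8.13)
ET = 0.98 * 0.28 * (0.46*20 + 8.13)
ET = 0.98 * 0.28 * 17.3300

4.7554 mm/day


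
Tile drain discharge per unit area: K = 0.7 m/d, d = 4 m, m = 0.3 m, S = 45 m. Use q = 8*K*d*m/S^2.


q = 8*K*d*m/S^2
q = 8*0.7*4*0.3/45^2
q = 6.7200 / 2025

0.0033 m/d


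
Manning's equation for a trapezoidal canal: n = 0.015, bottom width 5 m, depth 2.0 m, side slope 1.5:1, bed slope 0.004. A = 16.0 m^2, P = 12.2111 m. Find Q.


R = A/P = 16.0/12.2111 = 1.310283
Q = (1/0.015) * 16.0 * 1.310283^(2/3) * 0.004^0.5

80.7797 m^3/s


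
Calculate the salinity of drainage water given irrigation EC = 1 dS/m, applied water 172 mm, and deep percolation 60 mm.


EC_dw = EC_iw * D_iw / D_dw
EC_dw = 1 * 172 / 60
EC_dw = 172 / 60

2.8667 dS/m


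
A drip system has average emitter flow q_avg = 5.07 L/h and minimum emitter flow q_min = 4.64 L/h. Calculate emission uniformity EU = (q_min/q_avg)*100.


EU = (q_min/q_avg)*100 = (4.64/5.07)*100 = 91.5187%

91.5187 %


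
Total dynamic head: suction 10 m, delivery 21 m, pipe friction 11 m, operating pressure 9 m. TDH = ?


TDH = Hs + Hd + hf + Hp = 10 + 21 + 11 + 9 = 51

51 m


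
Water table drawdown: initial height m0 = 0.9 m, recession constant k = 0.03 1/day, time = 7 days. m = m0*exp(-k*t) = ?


m = m0 * exp(-k*t)
m = 0.9 * exp(-0.03 * 7)
m = 0.9 * exp(-0.2100)

0.7295 m


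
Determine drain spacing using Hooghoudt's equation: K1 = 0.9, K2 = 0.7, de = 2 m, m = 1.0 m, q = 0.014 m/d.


S^2 = 8*K2*de*m/q + 4*K1*m^2/q
S^2 = 8*0.7*2*1.0/0.014 + 4*0.9*1.0^2/0.014
S = sqrt(1057.1429)

32.5137 m


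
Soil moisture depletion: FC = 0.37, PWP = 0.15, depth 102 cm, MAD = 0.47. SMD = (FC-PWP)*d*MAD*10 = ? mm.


SMD = (FC - PWP) * d * MAD * 10
SMD = (0.37 - 0.15) * 102 * 0.47 * 10
SMD = 0.2200 * 102 * 0.47 * 10

105.4680 mm


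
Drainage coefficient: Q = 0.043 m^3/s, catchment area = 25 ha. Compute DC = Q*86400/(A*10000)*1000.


DC = Q * 86400 / (A * 10000) * 1000
DC = 0.043 * 86400 / (25 * 10000) * 1000
DC = 3715200.0000 / 250000

14.8608 mm/day


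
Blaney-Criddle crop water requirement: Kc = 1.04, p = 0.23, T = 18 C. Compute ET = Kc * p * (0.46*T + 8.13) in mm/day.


ET = Kc * p * (0.46*T + 8.13)
ET = 1.04 * 0.23 * (0.46*18 + 8.13)
ET = 1.04 * 0.23 * 16.4100

3.9253 mm/day


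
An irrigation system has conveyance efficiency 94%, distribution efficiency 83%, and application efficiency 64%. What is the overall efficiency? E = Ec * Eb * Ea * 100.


Ec = 0.94, Eb = 0.83, Ea = 0.64
E = 0.94 * 0.83 * 0.64 * 100 = 49.9328%

49.9328 %


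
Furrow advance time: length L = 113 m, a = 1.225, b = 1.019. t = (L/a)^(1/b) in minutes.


t = (L/a)^(1/b)
t = (113/1.225)^(1/1.019)
t = 92.244898^(1/1.019)

84.7822 min


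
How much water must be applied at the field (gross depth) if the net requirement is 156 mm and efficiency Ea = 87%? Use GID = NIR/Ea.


Ea = 87% = 0.87
GID = NIR / Ea = 156 / 0.87 = 179.3103 mm

179.3103 mm


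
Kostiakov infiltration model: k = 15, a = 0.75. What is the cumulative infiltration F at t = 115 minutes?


F = k * t^a = 15 * 115^0.75
F = 15 * 35.117483

526.7622 mm


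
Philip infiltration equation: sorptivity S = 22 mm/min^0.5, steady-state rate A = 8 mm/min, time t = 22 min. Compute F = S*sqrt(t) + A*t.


F = S*sqrt(t) + A*t
F = 22*sqrt(22) + 8*22
F = 22*4.690416 + 176

279.1892 mm


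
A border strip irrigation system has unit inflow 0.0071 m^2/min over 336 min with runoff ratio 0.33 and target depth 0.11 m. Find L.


L = q*t/((1+r)*Z)
L = 0.0071*336/((1+0.33)*0.11)
L = 2.3856/0.1463

16.3062 m


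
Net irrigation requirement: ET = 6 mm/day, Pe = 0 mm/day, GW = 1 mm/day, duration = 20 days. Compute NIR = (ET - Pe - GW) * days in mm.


Daily deficit = ET - Pe - GW = 6 - 0 - 1 = 5 mm/day
NIR = 5 * 20 = 100 mm

100.0000 mm


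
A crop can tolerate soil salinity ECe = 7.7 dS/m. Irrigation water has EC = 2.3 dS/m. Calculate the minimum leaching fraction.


LR = ECiw / (5*ECe - ECiw)
LR = 2.3 / (5*7.7 - 2.3)
LR = 2.3 / 36.2000

0.0635


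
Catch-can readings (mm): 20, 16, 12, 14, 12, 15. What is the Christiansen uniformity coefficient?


mean = 14.833333 mm
MAD = 2.166667 mm
CU = (1 - 2.166667/14.833333)*100

85.3933 %


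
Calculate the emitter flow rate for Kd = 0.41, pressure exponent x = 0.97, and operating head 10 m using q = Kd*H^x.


q = Kd * H^x = 0.41 * 10^0.97 = 0.41 * 9.332543

3.8263 L/h


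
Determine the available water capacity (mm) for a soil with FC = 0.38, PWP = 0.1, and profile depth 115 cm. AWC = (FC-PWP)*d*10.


AWC = (FC - PWP) * d * 10
AWC = (0.38 - 0.1) * 115 * 10
AWC = 0.2800 * 115 * 10

322.0000 mm


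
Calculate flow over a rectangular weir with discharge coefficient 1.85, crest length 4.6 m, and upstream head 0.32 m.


Q = C * L * H^(3/2) = 1.85 * 4.6 * 0.32^1.5 = 1.85 * 4.6 * 0.181019

1.5405 m^3/s


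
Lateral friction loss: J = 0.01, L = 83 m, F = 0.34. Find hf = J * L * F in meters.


hf = J * L * F = 0.01 * 83 * 0.34 = 0.2822 m

0.2822 m


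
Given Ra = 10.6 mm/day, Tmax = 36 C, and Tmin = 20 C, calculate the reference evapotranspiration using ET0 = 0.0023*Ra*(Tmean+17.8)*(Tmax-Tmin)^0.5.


Tmean = (Tmax + Tmin)/2 = (36 + 20)/2 = 28.0
ET0 = 0.0023 * 10.6 * (28.0 + 17.8) * sqrt(36 - 20)
ET0 = 0.0023 * 10.6 * 45.8 * 4.000000

4.4664 mm/day


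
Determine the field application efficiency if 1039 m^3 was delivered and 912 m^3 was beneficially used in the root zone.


Ea = V_root / V_field * 100 = 912 / 1039 * 100 = 87.7767%

87.7767 %


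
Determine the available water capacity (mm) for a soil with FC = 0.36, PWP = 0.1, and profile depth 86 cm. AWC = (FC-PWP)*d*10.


AWC = (FC - PWP) * d * 10
AWC = (0.36 - 0.1) * 86 * 10
AWC = 0.2600 * 86 * 10

223.6000 mm


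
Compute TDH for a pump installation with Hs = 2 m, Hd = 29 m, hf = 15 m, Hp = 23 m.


TDH = Hs + Hd + hf + Hp = 2 + 29 + 15 + 23 = 69

69 m


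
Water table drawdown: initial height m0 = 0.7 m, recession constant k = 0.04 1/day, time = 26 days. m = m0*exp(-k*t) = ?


m = m0 * exp(-k*t)
m = 0.7 * exp(-0.04 * 26)
m = 0.7 * exp(-1.0400)

0.2474 m


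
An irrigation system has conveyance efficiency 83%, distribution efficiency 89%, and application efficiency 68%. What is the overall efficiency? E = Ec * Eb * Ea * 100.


Ec = 0.83, Eb = 0.89, Ea = 0.68
E = 0.83 * 0.89 * 0.68 * 100 = 50.2316%

50.2316 %


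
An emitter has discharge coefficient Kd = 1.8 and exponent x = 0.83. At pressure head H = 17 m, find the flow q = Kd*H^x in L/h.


q = Kd * H^x = 1.8 * 17^0.83 = 1.8 * 10.502014

18.9036 L/h


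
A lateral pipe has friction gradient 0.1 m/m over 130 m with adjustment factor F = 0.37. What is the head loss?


hf = J * L * F = 0.1 * 130 * 0.37 = 4.8100 m

4.8100 m


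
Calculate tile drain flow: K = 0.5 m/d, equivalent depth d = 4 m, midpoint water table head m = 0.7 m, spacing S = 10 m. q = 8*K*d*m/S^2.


q = 8*K*d*m/S^2
q = 8*0.5*4*0.7/10^2
q = 11.2000 / 100

0.1120 m/d


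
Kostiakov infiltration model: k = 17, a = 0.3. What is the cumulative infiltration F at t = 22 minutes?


F = k * t^a = 17 * 22^0.3
F = 17 * 2.527707

42.9710 mm


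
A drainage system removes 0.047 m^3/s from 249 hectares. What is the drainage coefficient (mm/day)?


DC = Q * 86400 / (A * 10000) * 1000
DC = 0.047 * 86400 / (249 * 10000) * 1000
DC = 4060800.0000 / 2490000

1.6308 mm/day


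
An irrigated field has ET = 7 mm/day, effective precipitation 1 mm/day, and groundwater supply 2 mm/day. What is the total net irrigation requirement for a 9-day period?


Daily deficit = ET - Pe - GW = 7 - 1 - 2 = 4 mm/day
NIR = 4 * 9 = 36 mm

36.0000 mm


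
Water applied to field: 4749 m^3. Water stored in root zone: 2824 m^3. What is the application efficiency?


Ea = V_root / V_field * 100 = 2824 / 4749 * 100 = 59.4652%

59.4652 %


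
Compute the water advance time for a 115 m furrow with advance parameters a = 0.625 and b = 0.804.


t = (L/a)^(1/b)
t = (115/0.625)^(1/0.804)
t = 184.000000^(1/0.804)

656.0510 min


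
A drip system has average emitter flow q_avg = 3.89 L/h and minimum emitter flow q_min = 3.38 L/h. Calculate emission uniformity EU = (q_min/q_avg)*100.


EU = (q_min/q_avg)*100 = (3.38/3.89)*100 = 86.8895%

86.8895 %


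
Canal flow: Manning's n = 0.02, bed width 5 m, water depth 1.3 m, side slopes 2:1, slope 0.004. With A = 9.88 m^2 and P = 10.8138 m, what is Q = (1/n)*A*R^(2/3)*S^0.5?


R = A/P = 9.88/10.8138 = 0.913647
Q = (1/0.02) * 9.88 * 0.913647^(2/3) * 0.004^0.5

29.4177 m^3/s


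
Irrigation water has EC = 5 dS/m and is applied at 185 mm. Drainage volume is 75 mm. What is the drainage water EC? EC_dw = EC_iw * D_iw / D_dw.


EC_dw = EC_iw * D_iw / D_dw
EC_dw = 5 * 185 / 75
EC_dw = 925 / 75

12.3333 dS/m


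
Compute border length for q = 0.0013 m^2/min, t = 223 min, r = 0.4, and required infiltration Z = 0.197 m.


L = q*t/((1+r)*Z)
L = 0.0013*223/((1+0.4)*0.197)
L = 0.2899/0.2758

1.0511 m


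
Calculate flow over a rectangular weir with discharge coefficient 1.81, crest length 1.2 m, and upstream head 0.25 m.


Q = C * L * H^(3/2) = 1.81 * 1.2 * 0.25^1.5 = 1.81 * 1.2 * 0.125000

0.2715 m^3/s


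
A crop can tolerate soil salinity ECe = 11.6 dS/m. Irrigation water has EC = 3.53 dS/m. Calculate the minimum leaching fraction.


LR = ECiw / (5*ECe - ECiw)
LR = 3.53 / (5*11.6 - 3.53)
LR = 3.53 / 54.4700

0.0648


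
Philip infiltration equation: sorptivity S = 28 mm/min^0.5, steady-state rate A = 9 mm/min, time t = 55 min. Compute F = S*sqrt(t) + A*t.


F = S*sqrt(t) + A*t
F = 28*sqrt(55) + 9*55
F = 28*7.416198 + 495

702.6535 mm


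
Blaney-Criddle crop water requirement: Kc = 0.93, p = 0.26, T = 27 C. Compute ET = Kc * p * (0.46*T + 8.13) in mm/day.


ET = Kc * p * (0.46*T + 8.13)
ET = 0.93 * 0.26 * (0.46*27 + 8.13)
ET = 0.93 * 0.26 * 20.5500

4.9690 mm/day


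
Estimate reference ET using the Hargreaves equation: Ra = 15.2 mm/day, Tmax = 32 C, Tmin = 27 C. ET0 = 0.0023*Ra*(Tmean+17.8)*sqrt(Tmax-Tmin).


Tmean = (Tmax + Tmin)/2 = (32 + 27)/2 = 29.5
ET0 = 0.0023 * 15.2 * (29.5 + 17.8) * sqrt(32 - 27)
ET0 = 0.0023 * 15.2 * 47.3 * 2.236068

3.6976 mm/day


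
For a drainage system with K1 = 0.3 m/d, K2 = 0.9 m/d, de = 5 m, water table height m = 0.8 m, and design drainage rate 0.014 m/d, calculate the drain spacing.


S^2 = 8*K2*de*m/q + 4*K1*m^2/q
S^2 = 8*0.9*5*0.8/0.014 + 4*0.3*0.8^2/0.014
S = sqrt(2112.0000)

45.9565 m


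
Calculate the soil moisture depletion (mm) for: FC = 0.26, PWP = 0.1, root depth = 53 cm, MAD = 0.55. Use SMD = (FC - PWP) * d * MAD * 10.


SMD = (FC - PWP) * d * MAD * 10
SMD = (0.26 - 0.1) * 53 * 0.55 * 10
SMD = 0.1600 * 53 * 0.55 * 10

46.6400 mm


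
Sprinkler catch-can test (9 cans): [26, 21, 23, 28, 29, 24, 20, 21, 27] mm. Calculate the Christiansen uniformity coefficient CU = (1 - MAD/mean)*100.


mean = 24.333333 mm
MAD = 2.814815 mm
CU = (1 - 2.814815/24.333333)*100

88.4323 %


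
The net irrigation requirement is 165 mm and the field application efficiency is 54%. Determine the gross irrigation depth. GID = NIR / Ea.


Ea = 54% = 0.54
GID = NIR / Ea = 165 / 0.54 = 305.5556 mm

305.5556 mm


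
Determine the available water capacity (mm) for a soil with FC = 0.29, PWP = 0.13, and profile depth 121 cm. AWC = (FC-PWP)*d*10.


AWC = (FC - PWP) * d * 10
AWC = (0.29 - 0.13) * 121 * 10
AWC = 0.1600 * 121 * 10

193.6000 mm


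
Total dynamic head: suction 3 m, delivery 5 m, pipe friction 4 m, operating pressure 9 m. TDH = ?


TDH = Hs + Hd + hf + Hp = 3 + 5 + 4 + 9 = 21

21 m


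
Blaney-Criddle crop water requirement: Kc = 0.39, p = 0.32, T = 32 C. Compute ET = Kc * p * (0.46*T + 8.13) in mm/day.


ET = Kc * p * (0.46*T + 8.13)
ET = 0.39 * 0.32 * (0.46*32 + 8.13)
ET = 0.39 * 0.32 * 22.8500

2.8517 mm/day


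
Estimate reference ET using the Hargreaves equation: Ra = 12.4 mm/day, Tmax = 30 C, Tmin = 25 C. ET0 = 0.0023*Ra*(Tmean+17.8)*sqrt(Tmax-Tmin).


Tmean = (Tmax + Tmin)/2 = (30 + 25)/2 = 27.5
ET0 = 0.0023 * 12.4 * (27.5 + 17.8) * sqrt(30 - 25)
ET0 = 0.0023 * 12.4 * 45.3 * 2.236068

2.8889 mm/day


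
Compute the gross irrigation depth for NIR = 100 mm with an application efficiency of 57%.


Ea = 57% = 0.57
GID = NIR / Ea = 100 / 0.57 = 175.4386 mm

175.4386 mm


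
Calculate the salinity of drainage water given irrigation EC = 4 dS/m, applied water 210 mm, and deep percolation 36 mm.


EC_dw = EC_iw * D_iw / D_dw
EC_dw = 4 * 210 / 36
EC_dw = 840 / 36

23.3333 dS/m


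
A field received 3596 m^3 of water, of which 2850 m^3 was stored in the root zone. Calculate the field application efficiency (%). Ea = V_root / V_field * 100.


Ea = V_root / V_field * 100 = 2850 / 3596 * 100 = 79.2547%

79.2547 %


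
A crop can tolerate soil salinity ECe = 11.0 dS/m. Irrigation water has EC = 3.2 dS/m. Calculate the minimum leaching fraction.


LR = ECiw / (5*ECe - ECiw)
LR = 3.2 / (5*11.0 - 3.2)
LR = 3.2 / 51.8000

0.0618


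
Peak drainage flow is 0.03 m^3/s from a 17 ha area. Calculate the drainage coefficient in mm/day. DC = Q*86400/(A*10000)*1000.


DC = Q * 86400 / (A * 10000) * 1000
DC = 0.03 * 86400 / (17 * 10000) * 1000
DC = 2592000.0000 / 170000

15.2471 mm/day


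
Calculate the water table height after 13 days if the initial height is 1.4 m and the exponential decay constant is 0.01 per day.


m = m0 * exp(-k*t)
m = 1.4 * exp(-0.01 * 13)
m = 1.4 * exp(-0.1300)

1.2293 m


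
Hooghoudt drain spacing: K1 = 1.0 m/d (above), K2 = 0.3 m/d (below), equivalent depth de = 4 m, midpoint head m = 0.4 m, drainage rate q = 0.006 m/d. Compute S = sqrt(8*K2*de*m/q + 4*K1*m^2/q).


S^2 = 8*K2*de*m/q + 4*K1*m^2/q
S^2 = 8*0.3*4*0.4/0.006 + 4*1.0*0.4^2/0.006
S = sqrt(746.6667)

27.3252 m


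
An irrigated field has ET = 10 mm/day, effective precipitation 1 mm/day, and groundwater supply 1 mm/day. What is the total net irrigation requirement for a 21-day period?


Daily deficit = ET - Pe - GW = 10 - 1 - 1 = 8 mm/day
NIR = 8 * 21 = 168 mm

168.0000 mm


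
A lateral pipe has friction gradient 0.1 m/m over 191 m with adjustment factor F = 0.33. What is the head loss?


hf = J * L * F = 0.1 * 191 * 0.33 = 6.3030 m

6.3030 m


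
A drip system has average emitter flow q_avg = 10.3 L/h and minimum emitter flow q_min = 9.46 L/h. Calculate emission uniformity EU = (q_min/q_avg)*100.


EU = (q_min/q_avg)*100 = (9.46/10.3)*100 = 91.8447%

91.8447 %


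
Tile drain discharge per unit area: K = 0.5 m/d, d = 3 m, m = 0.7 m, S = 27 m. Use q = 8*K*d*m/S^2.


q = 8*K*d*m/S^2
q = 8*0.5*3*0.7/27^2
q = 8.4000 / 729

0.0115 m/d


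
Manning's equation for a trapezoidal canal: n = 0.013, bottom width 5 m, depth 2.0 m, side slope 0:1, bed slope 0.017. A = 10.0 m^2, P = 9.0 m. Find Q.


R = A/P = 10.0/9.0 = 1.111111
Q = (1/0.013) * 10.0 * 1.111111^(2/3) * 0.017^0.5

107.5935 m^3/s


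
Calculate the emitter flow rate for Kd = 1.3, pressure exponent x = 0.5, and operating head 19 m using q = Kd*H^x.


q = Kd * H^x = 1.3 * 19^0.5 = 1.3 * 4.358899

5.6666 L/h


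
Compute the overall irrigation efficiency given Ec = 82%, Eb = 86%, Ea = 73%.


Ec = 0.82, Eb = 0.86, Ea = 0.73
E = 0.82 * 0.86 * 0.73 * 100 = 51.4796%

51.4796 %


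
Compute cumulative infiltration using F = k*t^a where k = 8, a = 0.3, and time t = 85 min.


F = k * t^a = 8 * 85^0.3
F = 8 * 3.791628

30.3330 mm


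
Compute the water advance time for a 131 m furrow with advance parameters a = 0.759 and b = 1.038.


t = (L/a)^(1/b)
t = (131/0.759)^(1/1.038)
t = 172.595520^(1/1.038)

142.9336 min


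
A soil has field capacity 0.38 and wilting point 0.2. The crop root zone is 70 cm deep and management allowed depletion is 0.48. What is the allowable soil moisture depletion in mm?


SMD = (FC - PWP) * d * MAD * 10
SMD = (0.38 - 0.2) * 70 * 0.48 * 10
SMD = 0.1800 * 70 * 0.48 * 10

60.4800 mm


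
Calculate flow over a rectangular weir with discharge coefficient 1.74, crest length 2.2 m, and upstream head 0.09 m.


Q = C * L * H^(3/2) = 1.74 * 2.2 * 0.09^1.5 = 1.74 * 2.2 * 0.027000

0.1034 m^3/s


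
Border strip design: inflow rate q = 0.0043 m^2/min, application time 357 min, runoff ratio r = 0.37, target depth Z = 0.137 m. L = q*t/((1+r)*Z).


L = q*t/((1+r)*Z)
L = 0.0043*357/((1+0.37)*0.137)
L = 1.5351/0.18769

8.1789 m


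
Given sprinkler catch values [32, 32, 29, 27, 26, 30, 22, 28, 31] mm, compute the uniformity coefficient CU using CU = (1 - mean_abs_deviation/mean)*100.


mean = 28.555556 mm
MAD = 2.493827 mm
CU = (1 - 2.493827/28.555556)*100

91.2668 %


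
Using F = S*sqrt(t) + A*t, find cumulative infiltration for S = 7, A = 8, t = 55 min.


F = S*sqrt(t) + A*t
F = 7*sqrt(55) + 8*55
F = 7*7.416198 + 440

491.9134 mm


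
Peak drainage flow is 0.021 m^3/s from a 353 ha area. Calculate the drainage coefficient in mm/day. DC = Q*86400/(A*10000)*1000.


DC = Q * 86400 / (A * 10000) * 1000
DC = 0.021 * 86400 / (353 * 10000) * 1000
DC = 1814400.0000 / 3530000

0.5140 mm/day


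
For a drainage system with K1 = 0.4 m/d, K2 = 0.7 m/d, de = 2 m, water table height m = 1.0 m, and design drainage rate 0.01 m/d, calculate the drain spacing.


S^2 = 8*K2*de*m/q + 4*K1*m^2/q
S^2 = 8*0.7*2*1.0/0.01 + 4*0.4*1.0^2/0.01
S = sqrt(1280.0000)

35.7771 m


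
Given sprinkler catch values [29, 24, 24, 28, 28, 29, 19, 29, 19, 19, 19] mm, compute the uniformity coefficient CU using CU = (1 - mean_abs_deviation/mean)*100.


mean = 24.272727 mm
MAD = 3.933884 mm
CU = (1 - 3.933884/24.272727)*100

83.7930 %


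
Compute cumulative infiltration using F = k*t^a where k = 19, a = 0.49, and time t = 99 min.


F = k * t^a = 19 * 99^0.49
F = 19 * 9.503011

180.5572 mm


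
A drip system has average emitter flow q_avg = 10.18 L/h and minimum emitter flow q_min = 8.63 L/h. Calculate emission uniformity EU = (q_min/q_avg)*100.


EU = (q_min/q_avg)*100 = (8.63/10.18)*100 = 84.7741%

84.7741 %


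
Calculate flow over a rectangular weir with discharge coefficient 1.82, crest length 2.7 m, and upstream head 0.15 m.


Q = C * L * H^(3/2) = 1.82 * 2.7 * 0.15^1.5 = 1.82 * 2.7 * 0.058095

0.2855 m^3/s


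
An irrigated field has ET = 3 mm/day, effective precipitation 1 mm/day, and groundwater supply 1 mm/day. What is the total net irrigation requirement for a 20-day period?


Daily deficit = ET - Pe - GW = 3 - 1 - 1 = 1 mm/day
NIR = 1 * 20 = 20 mm

20.0000 mm


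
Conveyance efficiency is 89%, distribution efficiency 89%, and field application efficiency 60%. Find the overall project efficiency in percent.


Ec = 0.89, Eb = 0.89, Ea = 0.6
E = 0.89 * 0.89 * 0.6 * 100 = 47.5260%

47.5260 %


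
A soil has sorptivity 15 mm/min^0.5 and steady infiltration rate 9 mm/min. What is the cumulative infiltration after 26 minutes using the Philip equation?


F = S*sqrt(t) + A*t
F = 15*sqrt(26) + 9*26
F = 15*5.099020 + 234

310.4853 mm


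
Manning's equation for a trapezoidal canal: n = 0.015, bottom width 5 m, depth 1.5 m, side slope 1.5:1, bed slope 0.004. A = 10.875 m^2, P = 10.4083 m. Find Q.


R = A/P = 10.875/10.4083 = 1.044839
Q = (1/0.015) * 10.875 * 1.044839^(2/3) * 0.004^0.5

47.2137 m^3/s


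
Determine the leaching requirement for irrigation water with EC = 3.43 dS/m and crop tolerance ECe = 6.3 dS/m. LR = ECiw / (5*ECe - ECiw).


LR = ECiw / (5*ECe - ECiw)
LR = 3.43 / (5*6.3 - 3.43)
LR = 3.43 / 28.0700

0.1222


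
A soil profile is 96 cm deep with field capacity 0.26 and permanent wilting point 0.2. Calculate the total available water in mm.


AWC = (FC - PWP) * d * 10
AWC = (0.26 - 0.2) * 96 * 10
AWC = 0.0600 * 96 * 10

57.6000 mm


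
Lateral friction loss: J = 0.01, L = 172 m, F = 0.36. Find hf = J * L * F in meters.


hf = J * L * F = 0.01 * 172 * 0.36 = 0.6192 m

0.6192 m


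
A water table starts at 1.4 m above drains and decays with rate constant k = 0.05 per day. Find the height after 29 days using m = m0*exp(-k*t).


m = m0 * exp(-k*t)
m = 1.4 * exp(-0.05 * 29)
m = 1.4 * exp(-1.4500)

0.3284 m


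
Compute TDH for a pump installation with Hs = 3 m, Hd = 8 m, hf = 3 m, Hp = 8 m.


TDH = Hs + Hd + hf + Hp = 3 + 8 + 3 + 8 = 22

22 m


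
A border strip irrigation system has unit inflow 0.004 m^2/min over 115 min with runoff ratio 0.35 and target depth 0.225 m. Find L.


L = q*t/((1+r)*Z)
L = 0.004*115/((1+0.35)*0.225)
L = 0.46/0.30375

1.5144 m


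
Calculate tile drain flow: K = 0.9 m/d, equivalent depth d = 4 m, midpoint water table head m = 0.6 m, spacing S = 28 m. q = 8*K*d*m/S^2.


q = 8*K*d*m/S^2
q = 8*0.9*4*0.6/28^2
q = 17.2800 / 784

0.0220 m/d


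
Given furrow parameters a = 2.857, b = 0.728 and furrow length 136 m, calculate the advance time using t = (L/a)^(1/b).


t = (L/a)^(1/b)
t = (136/2.857)^(1/0.728)
t = 47.602380^(1/0.728)

201.5742 min


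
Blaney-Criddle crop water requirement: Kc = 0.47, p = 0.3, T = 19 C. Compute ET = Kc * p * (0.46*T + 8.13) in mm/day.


ET = Kc * p * (0.46*T + 8.13)
ET = 0.47 * 0.3 * (0.46*19 + 8.13)
ET = 0.47 * 0.3 * 16.8700

2.3787 mm/day


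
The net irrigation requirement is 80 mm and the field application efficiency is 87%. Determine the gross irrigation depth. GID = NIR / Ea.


Ea = 87% = 0.87
GID = NIR / Ea = 80 / 0.87 = 91.9540 mm

91.9540 mm


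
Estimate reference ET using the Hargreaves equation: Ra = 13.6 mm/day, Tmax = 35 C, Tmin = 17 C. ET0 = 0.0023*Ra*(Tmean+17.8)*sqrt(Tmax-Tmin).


Tmean = (Tmax + Tmin)/2 = (35 + 17)/2 = 26.0
ET0 = 0.0023 * 13.6 * (26.0 + 17.8) * sqrt(35 - 17)
ET0 = 0.0023 * 13.6 * 43.8 * 4.242641

5.8127 mm/day


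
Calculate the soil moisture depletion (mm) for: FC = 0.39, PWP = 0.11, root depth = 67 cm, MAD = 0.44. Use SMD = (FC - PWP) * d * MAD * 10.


SMD = (FC - PWP) * d * MAD * 10
SMD = (0.39 - 0.11) * 67 * 0.44 * 10
SMD = 0.2800 * 67 * 0.44 * 10

82.5440 mm


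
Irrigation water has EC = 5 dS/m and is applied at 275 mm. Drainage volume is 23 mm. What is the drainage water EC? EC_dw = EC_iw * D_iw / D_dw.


EC_dw = EC_iw * D_iw / D_dw
EC_dw = 5 * 275 / 23
EC_dw = 1375 / 23

59.7826 dS/m


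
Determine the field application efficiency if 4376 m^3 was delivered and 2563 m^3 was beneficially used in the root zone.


Ea = V_root / V_field * 100 = 2563 / 4376 * 100 = 58.5695%

58.5695 %


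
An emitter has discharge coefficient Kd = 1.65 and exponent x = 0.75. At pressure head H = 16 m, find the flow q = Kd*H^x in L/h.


q = Kd * H^x = 1.65 * 16^0.75 = 1.65 * 8.000000

13.2000 L/h


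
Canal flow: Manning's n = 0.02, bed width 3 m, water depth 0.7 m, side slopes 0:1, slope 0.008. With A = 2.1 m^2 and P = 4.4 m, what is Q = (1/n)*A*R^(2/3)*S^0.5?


R = A/P = 2.1/4.4 = 0.477273
Q = (1/0.02) * 2.1 * 0.477273^(2/3) * 0.008^0.5

5.7356 m^3/s


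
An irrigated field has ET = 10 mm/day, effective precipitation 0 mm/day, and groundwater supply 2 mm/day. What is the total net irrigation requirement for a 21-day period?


Daily deficit = ET - Pe - GW = 10 - 0 - 2 = 8 mm/day
NIR = 8 * 21 = 168 mm

168.0000 mm
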